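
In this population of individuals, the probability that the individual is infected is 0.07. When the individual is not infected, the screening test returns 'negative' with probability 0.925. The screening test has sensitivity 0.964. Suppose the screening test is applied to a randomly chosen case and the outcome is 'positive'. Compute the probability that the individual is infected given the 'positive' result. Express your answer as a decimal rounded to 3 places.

P(H | E) ≈ 0.492

Let H be the event that the individual is infected. P(H) = 0.07, so P(¬H) = 0.93. With E the 'positive' result, P(E|H) = 0.964 and P(E|¬H) = 0.075.
P(E) = 0.964·0.07 + 0.075·0.93 = 0.067480 + 0.069750 = 0.13723.
By Bayes' theorem, P(H|E) = 0.067480 / 0.13723 = 0.492.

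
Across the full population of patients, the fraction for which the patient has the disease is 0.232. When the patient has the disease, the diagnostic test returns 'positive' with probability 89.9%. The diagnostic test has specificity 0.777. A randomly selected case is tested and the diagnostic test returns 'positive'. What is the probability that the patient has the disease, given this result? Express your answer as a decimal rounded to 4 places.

Let H be the event that the patient has the disease. P(H) = 0.232, so P(¬H) = 0.768. With E the 'positive' result, P(E|H) = 0.899 and P(E|¬H) = 0.223.
P(E) = 0.899·0.232 + 0.223·0.768 = 0.20857 + 0.17126 = 0.37983.
By Bayes' theorem, P(H|E) = 0.20857 / 0.37983 = 0.5491.

P(H | E) ≈ 0.5491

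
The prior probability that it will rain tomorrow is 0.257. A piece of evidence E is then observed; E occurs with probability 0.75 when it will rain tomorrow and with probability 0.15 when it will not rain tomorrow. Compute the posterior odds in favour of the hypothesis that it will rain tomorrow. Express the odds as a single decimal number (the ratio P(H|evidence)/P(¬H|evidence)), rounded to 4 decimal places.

Prior odds = 0.257/(1−0.257) = 0.34590. In log-odds, ln(0.34590) = -1.0616.
Add log likelihood ratio: ln(5.0000) = 1.6094.
Posterior log-odds = 0.54782, so posterior odds = exp(0.54782) = 1.7295.

Posterior odds ≈ 1.7295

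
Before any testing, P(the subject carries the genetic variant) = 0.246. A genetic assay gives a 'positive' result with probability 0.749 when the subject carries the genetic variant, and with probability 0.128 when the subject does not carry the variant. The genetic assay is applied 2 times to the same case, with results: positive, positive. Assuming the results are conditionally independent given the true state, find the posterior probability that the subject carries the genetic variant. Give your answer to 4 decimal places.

Let H be the event that the subject carries the genetic variant; start with P(H) = 0.246. P('positive'|H) = 0.749, P('positive'|¬H) = 0.128.
Update on result 1 ('positive'): P(H) ← 0.749·0.2460 / (0.749·0.2460 + 0.128·0.7540) = 0.18425/0.28077 = 0.6563.
Update on result 2 ('positive'): P(H) ← 0.749·0.6563 / (0.749·0.6563 + 0.128·0.3437) = 0.49153/0.53553 = 0.9178.

Posterior P(H) ≈ 0.9178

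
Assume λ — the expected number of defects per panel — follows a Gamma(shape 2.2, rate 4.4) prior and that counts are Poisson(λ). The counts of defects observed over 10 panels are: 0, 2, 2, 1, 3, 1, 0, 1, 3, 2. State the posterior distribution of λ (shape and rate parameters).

The Poisson likelihood adds the total count to the shape and the number of exposure periods to the rate. Here ∑xᵢ = 15 and n = 10, so shape 2.2→17.2 and rate 4.4→14.4.

Posterior: Gamma(shape=17.2, rate=14.4)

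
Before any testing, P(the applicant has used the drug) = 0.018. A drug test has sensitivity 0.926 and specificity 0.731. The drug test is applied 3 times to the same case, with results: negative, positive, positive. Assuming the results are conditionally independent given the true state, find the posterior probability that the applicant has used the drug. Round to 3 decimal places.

Posterior P(H) ≈ 0.022

With H the event that the applicant has used the drug, the joint likelihood of the observed sequence is P(data|H) = 0.074·0.926·0.926 = 0.063453 and P(data|¬H) = 0.731·0.269·0.269 = 0.052896.
Bayes: P(H|data) = 0.018·0.063453 / (0.018·0.063453 + 0.982·0.052896) = 0.0011422/0.053086 = 0.0215.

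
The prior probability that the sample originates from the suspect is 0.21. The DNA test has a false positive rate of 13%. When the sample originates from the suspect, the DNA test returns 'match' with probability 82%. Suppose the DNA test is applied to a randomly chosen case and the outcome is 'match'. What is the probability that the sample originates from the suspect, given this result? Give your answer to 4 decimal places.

P(H | E) ≈ 0.6264

Let H be the event that the sample originates from the suspect. P(H) = 0.21, so P(¬H) = 0.79. With E the 'match' result, P(E|H) = 0.82 and P(E|¬H) = 0.13.
P(E) = 0.82·0.21 + 0.13·0.79 = 0.17220 + 0.10270 = 0.27490.
By Bayes' theorem, P(H|E) = 0.17220 / 0.27490 = 0.6264.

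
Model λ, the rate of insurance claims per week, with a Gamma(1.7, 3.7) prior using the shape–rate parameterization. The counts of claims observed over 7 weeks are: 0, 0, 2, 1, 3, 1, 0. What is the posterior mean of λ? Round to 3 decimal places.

Posterior mean ≈ 0.813

Total count ∑xᵢ = 7 over n = 7 weeks.
Gamma is conjugate to the Poisson likelihood: posterior is Gamma(shape = 1.7+7 = 8.7, rate = 3.7+7 = 10.7).
E[λ | data] = 8.7/10.7 = 0.813.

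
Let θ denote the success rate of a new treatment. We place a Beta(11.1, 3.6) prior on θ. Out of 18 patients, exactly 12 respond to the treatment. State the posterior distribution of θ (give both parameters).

Observing 12 successes and 6 failures updates Beta(11.1, 3.6) by adding the success and failure counts to the two shape parameters: α = 11.1+12 = 23.1, β = 3.6+6 = 9.6.

Posterior: Beta(23.1, 9.6)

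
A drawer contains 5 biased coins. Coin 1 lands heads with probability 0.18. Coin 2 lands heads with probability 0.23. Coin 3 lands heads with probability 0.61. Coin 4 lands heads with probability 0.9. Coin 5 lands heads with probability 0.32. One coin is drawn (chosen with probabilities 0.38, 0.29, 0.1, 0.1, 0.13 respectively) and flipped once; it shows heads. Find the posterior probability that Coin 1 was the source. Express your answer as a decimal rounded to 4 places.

Tabulate prior·likelihood by source: [1] prior 0.38, lik 0.18, product 0.06840; [2] prior 0.29, lik 0.23, product 0.06670; [3] prior 0.1, lik 0.61, product 0.06100; [4] prior 0.1, lik 0.9, product 0.09000; [5] prior 0.13, lik 0.32, product 0.04160.
Normalizing constant = 0.32770; the posterior for Coin 1 is its product over the sum, 0.06840/0.32770 = 0.2087.

Posterior probability ≈ 0.2087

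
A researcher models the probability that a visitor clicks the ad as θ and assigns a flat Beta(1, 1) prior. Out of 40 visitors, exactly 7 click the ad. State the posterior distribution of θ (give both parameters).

Observing 7 successes and 33 failures updates Beta(1, 1) by adding the success and failure counts to the two shape parameters: α = 1+7 = 8, β = 1+33 = 34.

Posterior: Beta(8, 34)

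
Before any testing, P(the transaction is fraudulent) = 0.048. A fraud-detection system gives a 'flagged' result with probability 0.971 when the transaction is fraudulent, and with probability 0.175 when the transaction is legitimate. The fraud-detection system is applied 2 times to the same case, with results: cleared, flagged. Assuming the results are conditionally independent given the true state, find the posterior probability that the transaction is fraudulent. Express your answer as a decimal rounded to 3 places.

Let H be the event that the transaction is fraudulent; start with P(H) = 0.048. P('flagged'|H) = 0.971, P('flagged'|¬H) = 0.175.
Update on result 1 ('cleared'): P(H) ← 0.029·0.0480 / (0.029·0.0480 + 0.825·0.9520) = 0.0013920/0.78679 = 0.0018.
Update on result 2 ('flagged'): P(H) ← 0.971·0.0018 / (0.971·0.0018 + 0.175·0.9982) = 0.0017179/0.17641 = 0.0097.

Posterior P(H) ≈ 0.010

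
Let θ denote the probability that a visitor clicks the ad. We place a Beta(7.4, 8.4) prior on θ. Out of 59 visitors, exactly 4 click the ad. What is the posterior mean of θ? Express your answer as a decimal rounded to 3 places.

Posterior mean ≈ 0.152

Observing 4 successes and 55 failures updates Beta(7.4, 8.4) by adding the success and failure counts to the two shape parameters: α = 7.4+4 = 11.4, β = 8.4+55 = 63.4.
Posterior mean = α/(α+β) = 11.4/74.8 = 0.152.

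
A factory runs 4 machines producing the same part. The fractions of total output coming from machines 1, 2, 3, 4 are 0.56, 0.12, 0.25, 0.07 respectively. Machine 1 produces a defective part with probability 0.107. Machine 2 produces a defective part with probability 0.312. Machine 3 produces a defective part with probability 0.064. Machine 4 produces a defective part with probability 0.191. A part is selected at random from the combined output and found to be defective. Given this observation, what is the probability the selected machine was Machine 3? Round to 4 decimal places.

Posterior probability ≈ 0.1263

P(defective|M1) = 0.107; P(defective|M2) = 0.312; P(defective|M3) = 0.064; P(defective|M4) = 0.191.
Prior × likelihood for each source: 0.56·0.107=0.05992, 0.12·0.312=0.03744, 0.25·0.064=0.01600, 0.07·0.191=0.01337. Summing gives P(defective) = 0.12673.
P(Machine 3 | defective) = 0.01600 / 0.12673 = 0.1263.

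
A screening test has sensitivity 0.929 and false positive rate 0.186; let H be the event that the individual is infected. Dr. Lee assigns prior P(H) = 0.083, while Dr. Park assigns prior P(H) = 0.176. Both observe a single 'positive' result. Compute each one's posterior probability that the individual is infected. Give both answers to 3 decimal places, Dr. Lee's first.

Dr. Lee: 0.311; Dr. Park: 0.516

P('+'|H) = 0.929, P('+'|¬H) = 0.186.
Dr. Lee: numerator 0.929·0.083 = 0.077107; evidence = 0.077107+0.186·0.917 = 0.24767; posterior = 0.311.
Dr. Park: numerator 0.929·0.176 = 0.16350; evidence = 0.16350+0.186·0.824 = 0.31677; posterior = 0.516.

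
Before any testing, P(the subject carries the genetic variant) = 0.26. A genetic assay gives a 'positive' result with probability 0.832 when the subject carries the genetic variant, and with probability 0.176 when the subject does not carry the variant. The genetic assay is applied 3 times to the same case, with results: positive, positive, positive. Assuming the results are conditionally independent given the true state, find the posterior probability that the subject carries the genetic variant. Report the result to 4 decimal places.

Posterior P(H) ≈ 0.9738

With H the event that the subject carries the genetic variant, the joint likelihood of the observed sequence is P(data|H) = 0.832·0.832·0.832 = 0.57593 and P(data|¬H) = 0.176·0.176·0.176 = 0.0054518.
Bayes: P(H|data) = 0.26·0.57593 / (0.26·0.57593 + 0.74·0.0054518) = 0.14974/0.15378 = 0.9738.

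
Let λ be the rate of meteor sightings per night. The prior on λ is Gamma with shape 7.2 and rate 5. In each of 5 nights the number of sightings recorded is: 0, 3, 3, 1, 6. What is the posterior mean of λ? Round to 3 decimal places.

Posterior mean ≈ 2.020

The Poisson likelihood adds the total count to the shape and the number of exposure periods to the rate. Here ∑xᵢ = 13 and n = 5, so shape 7.2→20.2 and rate 5→10.
Posterior mean = shape/rate = 20.2/10 = 2.020.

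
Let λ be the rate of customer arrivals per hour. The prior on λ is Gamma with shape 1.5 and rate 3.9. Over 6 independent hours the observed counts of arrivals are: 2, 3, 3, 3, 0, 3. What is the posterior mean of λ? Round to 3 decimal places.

Posterior mean ≈ 1.566

Total count ∑xᵢ = 14 over n = 6 hours.
Gamma is conjugate to the Poisson likelihood: posterior is Gamma(shape = 1.5+14 = 15.5, rate = 3.9+6 = 9.9).
Posterior mean = shape/rate = 15.5/9.9 = 1.566.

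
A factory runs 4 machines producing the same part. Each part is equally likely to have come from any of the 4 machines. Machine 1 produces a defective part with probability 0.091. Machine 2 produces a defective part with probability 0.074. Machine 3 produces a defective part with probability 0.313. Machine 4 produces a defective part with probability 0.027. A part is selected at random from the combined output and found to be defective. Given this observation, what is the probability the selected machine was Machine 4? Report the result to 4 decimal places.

Posterior probability ≈ 0.0535

P(defective|M1) = 0.091; P(defective|M2) = 0.074; P(defective|M3) = 0.313; P(defective|M4) = 0.027.
Prior × likelihood for each source: 0.25·0.091=0.02275, 0.25·0.074=0.01850, 0.25·0.313=0.07825, 0.25·0.027=0.006750. Summing gives P(defective) = 0.12625.
P(Machine 4 | defective) = 0.006750 / 0.12625 = 0.0535.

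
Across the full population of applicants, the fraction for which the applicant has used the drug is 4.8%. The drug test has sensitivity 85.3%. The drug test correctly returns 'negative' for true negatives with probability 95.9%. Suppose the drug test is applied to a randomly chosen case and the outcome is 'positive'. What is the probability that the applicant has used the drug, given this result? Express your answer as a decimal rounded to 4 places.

P(H | E) ≈ 0.5120

Write H for 'the applicant has used the drug'. Prior odds H:¬H = 0.048/0.952 = 0.050420. For the 'positive' outcome, the likelihood ratio is 0.853/0.041 = 20.805.
Posterior odds = 0.050420 × 20.805 = 1.0490, so P(H|E) = 1.0490/(1+1.0490) = 0.5120.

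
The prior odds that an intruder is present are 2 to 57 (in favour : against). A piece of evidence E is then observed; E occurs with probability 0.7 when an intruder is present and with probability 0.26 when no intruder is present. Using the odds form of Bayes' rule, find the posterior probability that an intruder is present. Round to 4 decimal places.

Prior odds = 2/57 = 0.035088.
Likelihood ratio for E = 0.7/0.26 = 2.6923.
Posterior odds = prior odds × LR = 0.094467.
Posterior probability = odds/(1+odds) = 0.094467/1.0945 = 0.0863.

Posterior probability ≈ 0.0863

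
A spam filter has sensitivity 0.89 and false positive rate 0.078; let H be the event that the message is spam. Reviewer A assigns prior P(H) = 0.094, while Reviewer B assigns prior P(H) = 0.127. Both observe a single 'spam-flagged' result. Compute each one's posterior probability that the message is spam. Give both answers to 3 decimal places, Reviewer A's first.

The likelihood ratio for a 'spam-flagged' result is 0.89/0.078 = 11.410.
Reviewer A: prior odds 0.094/0.906 = 0.10375; posterior odds 1.1838; posterior probability 0.542.
Reviewer B: prior odds 0.127/0.873 = 0.14548; posterior odds 1.6599; posterior probability 0.624.

Reviewer A: 0.542; Reviewer B: 0.624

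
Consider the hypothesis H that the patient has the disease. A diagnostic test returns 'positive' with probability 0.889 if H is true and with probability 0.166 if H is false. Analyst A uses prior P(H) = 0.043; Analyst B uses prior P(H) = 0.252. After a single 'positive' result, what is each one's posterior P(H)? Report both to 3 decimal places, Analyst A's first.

P('+'|H) = 0.889, P('+'|¬H) = 0.166.
Analyst A: numerator 0.889·0.043 = 0.038227; evidence = 0.038227+0.166·0.957 = 0.19709; posterior = 0.194.
Analyst B: numerator 0.889·0.252 = 0.22403; evidence = 0.22403+0.166·0.748 = 0.34820; posterior = 0.643.

Analyst A: 0.194; Analyst B: 0.643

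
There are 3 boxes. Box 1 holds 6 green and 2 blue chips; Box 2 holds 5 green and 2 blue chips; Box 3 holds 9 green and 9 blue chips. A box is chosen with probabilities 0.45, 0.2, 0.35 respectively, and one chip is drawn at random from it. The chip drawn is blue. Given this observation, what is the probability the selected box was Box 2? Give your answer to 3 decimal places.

Posterior probability ≈ 0.166

P(blue|Box 1) = 0.25; P(blue|Box 2) = 0.2857; P(blue|Box 3) = 0.5.
Prior × likelihood for each source: 0.45·0.25=0.1125, 0.2·0.2857=0.05714, 0.35·0.5=0.1750. Summing gives P(blue) = 0.34464.
P(Box 2 | blue) = 0.05714 / 0.34464 = 0.166.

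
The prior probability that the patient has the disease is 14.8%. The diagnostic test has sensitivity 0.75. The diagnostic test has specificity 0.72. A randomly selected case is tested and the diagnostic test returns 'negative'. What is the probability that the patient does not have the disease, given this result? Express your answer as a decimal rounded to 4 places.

P(¬H | E) ≈ 0.9431

Write H for 'the patient has the disease'. Prior odds H:¬H = 0.148/0.852 = 0.17371. For the 'negative' outcome, the likelihood ratio is 0.25/0.72 = 0.34722.
Posterior odds = 0.17371 × 0.34722 = 0.060316, so P(H|E) = 0.060316/(1+0.060316) = 0.0569. Then P(¬H|E) = 1 − 0.0569 = 0.9431.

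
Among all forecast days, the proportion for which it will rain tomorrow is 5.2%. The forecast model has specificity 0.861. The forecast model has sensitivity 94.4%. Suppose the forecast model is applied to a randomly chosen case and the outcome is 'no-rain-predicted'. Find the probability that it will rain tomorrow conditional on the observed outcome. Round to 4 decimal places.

P(H | E) ≈ 0.0036

Write H for 'it will rain tomorrow'. Prior odds H:¬H = 0.052/0.948 = 0.054852. For the 'no-rain-predicted' outcome, the likelihood ratio is 0.056/0.861 = 0.065041.
Posterior odds = 0.054852 × 0.065041 = 0.0035676, so P(H|E) = 0.0035676/(1+0.0035676) = 0.0036.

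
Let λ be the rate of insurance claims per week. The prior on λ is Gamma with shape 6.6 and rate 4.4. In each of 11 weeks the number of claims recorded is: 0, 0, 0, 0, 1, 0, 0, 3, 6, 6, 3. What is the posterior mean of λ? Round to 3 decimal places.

Posterior mean ≈ 1.662

Total count ∑xᵢ = 19 over n = 11 weeks.
Gamma is conjugate to the Poisson likelihood: posterior is Gamma(shape = 6.6+19 = 25.6, rate = 4.4+11 = 15.4).
E[λ | data] = 25.6/15.4 = 1.662.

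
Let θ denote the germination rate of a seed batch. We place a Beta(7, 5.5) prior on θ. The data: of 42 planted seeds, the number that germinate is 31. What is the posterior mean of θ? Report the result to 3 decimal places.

Posterior mean ≈ 0.697

The binomial likelihood is conjugate to the Beta prior: with 31 successes and 11 failures, the posterior is Beta(7+31, 5.5+11) = Beta(38, 16.5).
Posterior mean = α/(α+β) = 38/54.5 = 0.697.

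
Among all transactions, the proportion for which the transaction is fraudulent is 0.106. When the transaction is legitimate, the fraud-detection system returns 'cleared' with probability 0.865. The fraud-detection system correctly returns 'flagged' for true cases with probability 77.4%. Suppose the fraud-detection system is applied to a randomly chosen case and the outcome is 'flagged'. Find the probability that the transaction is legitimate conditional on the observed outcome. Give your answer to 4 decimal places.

P(¬H | E) ≈ 0.5953

Write H for 'the transaction is fraudulent'. Prior odds H:¬H = 0.106/0.894 = 0.11857. For the 'flagged' outcome, the likelihood ratio is 0.774/0.135 = 5.7333.
Posterior odds = 0.11857 × 5.7333 = 0.67979, so P(H|E) = 0.67979/(1+0.67979) = 0.4047. Then P(¬H|E) = 1 − 0.4047 = 0.5953.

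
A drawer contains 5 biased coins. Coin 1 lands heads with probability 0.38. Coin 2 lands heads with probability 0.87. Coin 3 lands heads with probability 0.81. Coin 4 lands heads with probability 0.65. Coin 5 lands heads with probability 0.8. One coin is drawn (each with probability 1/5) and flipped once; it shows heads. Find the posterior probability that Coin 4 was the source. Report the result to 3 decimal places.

P(heads|C1) = 0.38; P(heads|C2) = 0.87; P(heads|C3) = 0.81; P(heads|C4) = 0.65; P(heads|C5) = 0.8.
Prior × likelihood for each source: 0.2·0.38=0.07600, 0.2·0.87=0.1740, 0.2·0.81=0.1620, 0.2·0.65=0.1300, 0.2·0.8=0.1600. Summing gives P(heads) = 0.70200.
P(Coin 4 | heads) = 0.1300 / 0.70200 = 0.185.

Posterior probability ≈ 0.185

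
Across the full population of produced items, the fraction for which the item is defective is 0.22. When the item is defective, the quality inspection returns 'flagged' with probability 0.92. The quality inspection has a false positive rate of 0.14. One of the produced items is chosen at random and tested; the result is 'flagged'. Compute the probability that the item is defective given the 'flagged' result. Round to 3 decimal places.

P(H | E) ≈ 0.650

Let H be the event that the item is defective. P(H) = 0.22, so P(¬H) = 0.78. With E the 'flagged' result, P(E|H) = 0.92 and P(E|¬H) = 0.14.
P(E) = 0.92·0.22 + 0.14·0.78 = 0.20240 + 0.10920 = 0.31160.
By Bayes' theorem, P(H|E) = 0.20240 / 0.31160 = 0.650.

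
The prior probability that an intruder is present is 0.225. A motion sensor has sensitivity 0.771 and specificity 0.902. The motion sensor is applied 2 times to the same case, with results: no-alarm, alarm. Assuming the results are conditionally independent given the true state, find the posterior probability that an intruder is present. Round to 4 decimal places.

Posterior P(H) ≈ 0.3670

Let H be the event that an intruder is present; start with P(H) = 0.225. P('alarm'|H) = 0.771, P('alarm'|¬H) = 0.098.
Update on result 1 ('no-alarm'): P(H) ← 0.229·0.2250 / (0.229·0.2250 + 0.902·0.7750) = 0.051525/0.75058 = 0.0686.
Update on result 2 ('alarm'): P(H) ← 0.771·0.0686 / (0.771·0.0686 + 0.098·0.9314) = 0.052927/0.14420 = 0.3670.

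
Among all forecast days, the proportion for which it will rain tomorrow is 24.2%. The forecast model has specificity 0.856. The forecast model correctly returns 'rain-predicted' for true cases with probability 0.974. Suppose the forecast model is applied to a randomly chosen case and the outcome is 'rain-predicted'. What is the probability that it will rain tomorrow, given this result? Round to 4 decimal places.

P(H | E) ≈ 0.6835

Write H for 'it will rain tomorrow'. Prior odds H:¬H = 0.242/0.758 = 0.31926. For the 'rain-predicted' outcome, the likelihood ratio is 0.974/0.144 = 6.7639.
Posterior odds = 0.31926 × 6.7639 = 2.1594, so P(H|E) = 2.1594/(1+2.1594) = 0.6835.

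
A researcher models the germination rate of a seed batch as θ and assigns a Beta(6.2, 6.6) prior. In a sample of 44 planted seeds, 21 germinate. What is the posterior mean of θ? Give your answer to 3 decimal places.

Observing 21 successes and 23 failures updates Beta(6.2, 6.6) by adding the success and failure counts to the two shape parameters: α = 6.2+21 = 27.2, β = 6.6+23 = 29.6.
E[θ | data] = 27.2/(27.2+29.6) = 0.479.

Posterior mean ≈ 0.479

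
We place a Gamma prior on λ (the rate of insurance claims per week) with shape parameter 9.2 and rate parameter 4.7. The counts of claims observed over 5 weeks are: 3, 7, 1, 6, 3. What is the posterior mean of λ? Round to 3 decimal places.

The Poisson likelihood adds the total count to the shape and the number of exposure periods to the rate. Here ∑xᵢ = 20 and n = 5, so shape 9.2→29.2 and rate 4.7→9.7.
Posterior mean = shape/rate = 29.2/9.7 = 3.010.

Posterior mean ≈ 3.010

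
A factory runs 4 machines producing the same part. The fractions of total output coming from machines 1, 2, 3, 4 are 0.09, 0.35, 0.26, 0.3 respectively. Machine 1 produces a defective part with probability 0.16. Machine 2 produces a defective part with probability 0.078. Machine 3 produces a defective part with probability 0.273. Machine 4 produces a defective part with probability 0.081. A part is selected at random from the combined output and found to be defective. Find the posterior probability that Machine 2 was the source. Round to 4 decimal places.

Tabulate prior·likelihood by source: [1] prior 0.09, lik 0.16, product 0.01440; [2] prior 0.35, lik 0.078, product 0.02730; [3] prior 0.26, lik 0.273, product 0.07098; [4] prior 0.3, lik 0.081, product 0.02430.
Normalizing constant = 0.13698; the posterior for Machine 2 is its product over the sum, 0.02730/0.13698 = 0.1993.

Posterior probability ≈ 0.1993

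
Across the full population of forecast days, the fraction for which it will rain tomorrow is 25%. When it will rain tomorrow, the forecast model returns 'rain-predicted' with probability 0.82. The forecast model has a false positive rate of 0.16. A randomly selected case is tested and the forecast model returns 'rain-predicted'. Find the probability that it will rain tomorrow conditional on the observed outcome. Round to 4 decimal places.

P(H | E) ≈ 0.6308

Write H for 'it will rain tomorrow'. Prior odds H:¬H = 0.25/0.75 = 0.33333. For the 'rain-predicted' outcome, the likelihood ratio is 0.82/0.16 = 5.1250.
Posterior odds = 0.33333 × 5.1250 = 1.7083, so P(H|E) = 1.7083/(1+1.7083) = 0.6308.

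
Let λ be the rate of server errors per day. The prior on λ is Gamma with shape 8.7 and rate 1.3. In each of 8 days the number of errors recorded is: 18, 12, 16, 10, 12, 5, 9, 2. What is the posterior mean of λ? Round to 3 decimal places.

Total count ∑xᵢ = 84 over n = 8 days.
Gamma is conjugate to the Poisson likelihood: posterior is Gamma(shape = 8.7+84 = 92.7, rate = 1.3+8 = 9.3).
E[λ | data] = 92.7/9.3 = 9.968.

Posterior mean ≈ 9.968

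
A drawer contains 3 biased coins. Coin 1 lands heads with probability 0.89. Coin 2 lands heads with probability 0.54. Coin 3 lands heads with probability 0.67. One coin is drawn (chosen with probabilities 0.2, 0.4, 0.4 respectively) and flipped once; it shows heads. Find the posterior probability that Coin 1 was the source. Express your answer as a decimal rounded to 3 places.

Posterior probability ≈ 0.269

P(heads|C1) = 0.89; P(heads|C2) = 0.54; P(heads|C3) = 0.67.
Prior × likelihood for each source: 0.2·0.89=0.1780, 0.4·0.54=0.2160, 0.4·0.67=0.2680. Summing gives P(heads) = 0.66200.
P(Coin 1 | heads) = 0.1780 / 0.66200 = 0.269.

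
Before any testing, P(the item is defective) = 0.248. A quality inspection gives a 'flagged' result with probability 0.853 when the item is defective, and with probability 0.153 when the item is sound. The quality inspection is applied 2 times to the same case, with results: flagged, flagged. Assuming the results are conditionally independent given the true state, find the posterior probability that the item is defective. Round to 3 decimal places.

Let H be the event that the item is defective; start with P(H) = 0.248. P('flagged'|H) = 0.853, P('flagged'|¬H) = 0.153.
Update on result 1 ('flagged'): P(H) ← 0.853·0.2480 / (0.853·0.2480 + 0.153·0.7520) = 0.21154/0.32660 = 0.6477.
Update on result 2 ('flagged'): P(H) ← 0.853·0.6477 / (0.853·0.6477 + 0.153·0.3523) = 0.55250/0.60640 = 0.9111.

Posterior P(H) ≈ 0.911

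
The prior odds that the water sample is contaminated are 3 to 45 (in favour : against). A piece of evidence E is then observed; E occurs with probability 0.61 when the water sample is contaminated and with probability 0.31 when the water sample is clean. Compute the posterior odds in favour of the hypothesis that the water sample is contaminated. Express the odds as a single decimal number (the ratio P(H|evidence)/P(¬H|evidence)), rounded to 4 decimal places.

Prior odds = 3/45 = 0.066667. In log-odds, ln(0.066667) = -2.7081.
Add log likelihood ratio: ln(1.9677) = 0.67689.
Posterior log-odds = -2.0312, so posterior odds = exp(-2.0312) = 0.13118.

Posterior odds ≈ 0.1312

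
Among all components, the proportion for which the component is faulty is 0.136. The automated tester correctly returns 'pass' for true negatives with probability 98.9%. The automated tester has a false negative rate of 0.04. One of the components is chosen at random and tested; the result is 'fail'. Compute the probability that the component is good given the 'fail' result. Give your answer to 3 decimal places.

P(¬H | E) ≈ 0.068

Let H be the event that the component is faulty. P(H) = 0.136, so P(¬H) = 0.864. With E the 'fail' result, P(E|H) = 0.96 and P(E|¬H) = 0.011.
P(E) = 0.96·0.136 + 0.011·0.864 = 0.13056 + 0.0095040 = 0.14006.
By Bayes' theorem, P(H|E) = 0.13056 / 0.14006 = 0.932. Hence P(¬H|E) = 1 − 0.932 = 0.068.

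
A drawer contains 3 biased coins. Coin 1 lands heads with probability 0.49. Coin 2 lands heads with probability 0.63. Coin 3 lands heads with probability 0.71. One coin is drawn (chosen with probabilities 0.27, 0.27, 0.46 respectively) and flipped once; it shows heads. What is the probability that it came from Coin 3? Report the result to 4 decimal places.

Posterior probability ≈ 0.5192

Tabulate prior·likelihood by source: [1] prior 0.27, lik 0.49, product 0.1323; [2] prior 0.27, lik 0.63, product 0.1701; [3] prior 0.46, lik 0.71, product 0.3266.
Normalizing constant = 0.62900; the posterior for Coin 3 is its product over the sum, 0.3266/0.62900 = 0.5192.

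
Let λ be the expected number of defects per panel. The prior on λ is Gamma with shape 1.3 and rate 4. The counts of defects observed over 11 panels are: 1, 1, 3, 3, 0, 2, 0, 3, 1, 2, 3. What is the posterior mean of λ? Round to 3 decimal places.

Posterior mean ≈ 1.353

Total count ∑xᵢ = 19 over n = 11 panels.
Gamma is conjugate to the Poisson likelihood: posterior is Gamma(shape = 1.3+19 = 20.3, rate = 4+11 = 15).
Posterior mean = shape/rate = 20.3/15 = 1.353.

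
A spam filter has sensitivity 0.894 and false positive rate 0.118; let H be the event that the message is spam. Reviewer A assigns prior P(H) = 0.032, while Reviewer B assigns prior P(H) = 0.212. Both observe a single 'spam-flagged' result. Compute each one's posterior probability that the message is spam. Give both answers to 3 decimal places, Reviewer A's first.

P('+'|H) = 0.894, P('+'|¬H) = 0.118.
Reviewer A: numerator 0.894·0.032 = 0.028608; evidence = 0.028608+0.118·0.968 = 0.14283; posterior = 0.200.
Reviewer B: numerator 0.894·0.212 = 0.18953; evidence = 0.18953+0.118·0.788 = 0.28251; posterior = 0.671.

Reviewer A: 0.200; Reviewer B: 0.671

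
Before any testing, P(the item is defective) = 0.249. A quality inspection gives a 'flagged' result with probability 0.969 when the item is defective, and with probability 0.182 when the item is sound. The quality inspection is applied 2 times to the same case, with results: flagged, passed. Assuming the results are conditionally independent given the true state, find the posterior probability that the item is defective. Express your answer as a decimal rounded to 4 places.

Let H be the event that the item is defective; start with P(H) = 0.249. P('flagged'|H) = 0.969, P('flagged'|¬H) = 0.182.
Update on result 1 ('flagged'): P(H) ← 0.969·0.2490 / (0.969·0.2490 + 0.182·0.7510) = 0.24128/0.37796 = 0.6384.
Update on result 2 ('passed'): P(H) ← 0.031·0.6384 / (0.031·0.6384 + 0.818·0.3616) = 0.019790/0.31560 = 0.0627.

Posterior P(H) ≈ 0.0627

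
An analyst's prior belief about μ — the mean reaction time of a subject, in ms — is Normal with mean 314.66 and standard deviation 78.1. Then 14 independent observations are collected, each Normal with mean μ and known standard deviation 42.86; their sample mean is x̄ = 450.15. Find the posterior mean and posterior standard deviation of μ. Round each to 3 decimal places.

With known σ, the Normal prior is conjugate. Weight on the data is w = (n/σ²)/(n/σ² + 1/τ₀²) = 0.00762121/(0.00762121+0.00016394) = 0.97894.
Posterior mean = w·x̄ + (1−w)·μ₀ = 0.97894·450.15 + 0.021059·314.66 = 447.297. Posterior variance = 1/(0.00762121+0.00016394) = 128.450, so SD = 11.334.

Posterior mean ≈ 447.297; posterior SD ≈ 11.334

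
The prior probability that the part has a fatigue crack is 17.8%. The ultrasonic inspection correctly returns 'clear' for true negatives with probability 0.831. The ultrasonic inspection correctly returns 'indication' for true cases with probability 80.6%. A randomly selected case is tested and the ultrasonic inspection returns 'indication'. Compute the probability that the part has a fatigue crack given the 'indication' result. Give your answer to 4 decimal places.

P(H | E) ≈ 0.5081

Let H be the event that the part has a fatigue crack. P(H) = 0.178, so P(¬H) = 0.822. With E the 'indication' result, P(E|H) = 0.806 and P(E|¬H) = 0.169.
P(E) = 0.806·0.178 + 0.169·0.822 = 0.14347 + 0.13892 = 0.28239.
By Bayes' theorem, P(H|E) = 0.14347 / 0.28239 = 0.5081.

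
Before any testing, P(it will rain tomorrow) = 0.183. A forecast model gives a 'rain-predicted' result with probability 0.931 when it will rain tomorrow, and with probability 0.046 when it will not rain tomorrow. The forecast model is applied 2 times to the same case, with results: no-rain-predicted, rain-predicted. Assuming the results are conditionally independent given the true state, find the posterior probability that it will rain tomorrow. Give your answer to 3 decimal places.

Let H be the event that it will rain tomorrow; start with P(H) = 0.183. P('rain-predicted'|H) = 0.931, P('rain-predicted'|¬H) = 0.046.
Update on result 1 ('no-rain-predicted'): P(H) ← 0.069·0.1830 / (0.069·0.1830 + 0.954·0.8170) = 0.012627/0.79204 = 0.0159.
Update on result 2 ('rain-predicted'): P(H) ← 0.931·0.0159 / (0.931·0.0159 + 0.046·0.9841) = 0.014842/0.060109 = 0.2469.

Posterior P(H) ≈ 0.247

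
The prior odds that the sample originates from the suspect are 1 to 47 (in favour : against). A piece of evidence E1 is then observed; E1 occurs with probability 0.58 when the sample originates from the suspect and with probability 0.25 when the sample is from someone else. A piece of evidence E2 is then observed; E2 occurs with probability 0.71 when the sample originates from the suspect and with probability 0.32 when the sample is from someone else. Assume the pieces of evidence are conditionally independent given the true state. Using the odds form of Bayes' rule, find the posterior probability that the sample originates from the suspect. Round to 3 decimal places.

Posterior probability ≈ 0.099

Prior odds = 1/47 = 0.021277.
Likelihood ratio for E1 = 0.58/0.25 = 2.3200.
Likelihood ratio for E2 = 0.71/0.32 = 2.2188.
Posterior odds = prior odds × LR₁ × LR₂ = 0.10952.
Posterior probability = odds/(1+odds) = 0.10952/1.1095 = 0.099.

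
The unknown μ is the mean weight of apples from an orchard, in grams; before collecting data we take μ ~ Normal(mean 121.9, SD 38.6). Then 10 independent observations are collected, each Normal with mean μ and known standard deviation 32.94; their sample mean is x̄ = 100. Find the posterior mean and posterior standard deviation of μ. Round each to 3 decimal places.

With known σ, the Normal prior is conjugate. Weight on the data is w = (n/σ²)/(n/σ² + 1/τ₀²) = 0.00921622/(0.00921622+0.00067116) = 0.93212.
Posterior mean = w·x̄ + (1−w)·μ₀ = 0.93212·100 + 0.067880·121.9 = 101.487. Posterior variance = 1/(0.00921622+0.00067116) = 101.139, so SD = 10.057.

Posterior mean ≈ 101.487; posterior SD ≈ 10.057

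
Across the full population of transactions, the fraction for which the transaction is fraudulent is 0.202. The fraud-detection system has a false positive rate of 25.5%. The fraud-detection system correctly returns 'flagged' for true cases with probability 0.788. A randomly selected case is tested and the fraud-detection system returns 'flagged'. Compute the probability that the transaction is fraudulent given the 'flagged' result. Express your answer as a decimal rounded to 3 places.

P(H | E) ≈ 0.439

Let H be the event that the transaction is fraudulent. P(H) = 0.202, so P(¬H) = 0.798. With E the 'flagged' result, P(E|H) = 0.788 and P(E|¬H) = 0.255.
P(E) = 0.788·0.202 + 0.255·0.798 = 0.15918 + 0.20349 = 0.36267.
By Bayes' theorem, P(H|E) = 0.15918 / 0.36267 = 0.439.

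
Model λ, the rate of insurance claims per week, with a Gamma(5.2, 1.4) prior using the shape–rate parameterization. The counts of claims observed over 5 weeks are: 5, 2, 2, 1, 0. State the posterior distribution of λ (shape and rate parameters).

The Poisson likelihood adds the total count to the shape and the number of exposure periods to the rate. Here ∑xᵢ = 10 and n = 5, so shape 5.2→15.2 and rate 1.4→6.4.

Posterior: Gamma(shape=15.2, rate=6.4)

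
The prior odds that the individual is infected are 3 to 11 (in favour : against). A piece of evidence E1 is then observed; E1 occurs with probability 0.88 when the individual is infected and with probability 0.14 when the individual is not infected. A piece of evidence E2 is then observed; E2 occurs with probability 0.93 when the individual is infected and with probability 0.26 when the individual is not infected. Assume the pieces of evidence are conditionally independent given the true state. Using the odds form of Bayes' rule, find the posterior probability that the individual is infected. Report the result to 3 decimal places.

Posterior probability ≈ 0.860

Prior odds = 3/11 = 0.27273.
Likelihood ratio for E1 = 0.88/0.14 = 6.2857.
Likelihood ratio for E2 = 0.93/0.26 = 3.5769.
Posterior odds = prior odds × LR₁ × LR₂ = 6.1319.
Posterior probability = odds/(1+odds) = 6.1319/7.1319 = 0.860.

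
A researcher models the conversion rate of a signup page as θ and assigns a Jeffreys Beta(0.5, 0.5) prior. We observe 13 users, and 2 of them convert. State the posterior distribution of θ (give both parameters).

Posterior: Beta(2.5, 11.5)

Observing 2 successes and 11 failures updates Beta(0.5, 0.5) by adding the success and failure counts to the two shape parameters: α = 0.5+2 = 2.5, β = 0.5+11 = 11.5.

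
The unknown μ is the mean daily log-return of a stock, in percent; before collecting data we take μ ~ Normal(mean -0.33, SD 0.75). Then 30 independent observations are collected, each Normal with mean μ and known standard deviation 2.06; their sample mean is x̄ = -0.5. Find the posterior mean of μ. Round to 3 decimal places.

Prior precision 1/τ₀² = 1/0.75² = 1.77778; data precision n/σ² = 30/2.06² = 7.06947.
Posterior precision = 1.77778 + 7.06947 = 8.84725.
Posterior mean = (1.77778·-0.33 + 7.06947·-0.5) / 8.84725 = -0.466.

Posterior mean ≈ -0.466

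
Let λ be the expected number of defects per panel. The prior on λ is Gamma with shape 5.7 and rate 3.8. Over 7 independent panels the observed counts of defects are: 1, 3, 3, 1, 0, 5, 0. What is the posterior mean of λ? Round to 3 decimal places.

Posterior mean ≈ 1.731

Total count ∑xᵢ = 13 over n = 7 panels.
Gamma is conjugate to the Poisson likelihood: posterior is Gamma(shape = 5.7+13 = 18.7, rate = 3.8+7 = 10.8).
Posterior mean = shape/rate = 18.7/10.8 = 1.731.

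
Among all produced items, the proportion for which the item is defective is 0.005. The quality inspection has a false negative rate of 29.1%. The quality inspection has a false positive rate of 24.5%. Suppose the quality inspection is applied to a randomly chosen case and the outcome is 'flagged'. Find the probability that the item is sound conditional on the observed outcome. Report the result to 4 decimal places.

P(¬H | E) ≈ 0.9857

Write H for 'the item is defective'. Prior odds H:¬H = 0.005/0.995 = 0.0050251. For the 'flagged' outcome, the likelihood ratio is 0.709/0.245 = 2.8939.
Posterior odds = 0.0050251 × 2.8939 = 0.014542, so P(H|E) = 0.014542/(1+0.014542) = 0.0143. Then P(¬H|E) = 1 − 0.0143 = 0.9857.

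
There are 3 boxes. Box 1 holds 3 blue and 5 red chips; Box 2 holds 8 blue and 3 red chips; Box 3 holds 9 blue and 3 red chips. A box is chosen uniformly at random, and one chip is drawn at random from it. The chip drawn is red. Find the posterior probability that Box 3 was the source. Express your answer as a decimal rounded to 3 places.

Posterior probability ≈ 0.218

P(red|Box 1) = 0.625; P(red|Box 2) = 0.2727; P(red|Box 3) = 0.25.
Prior × likelihood for each source: 0.333333·0.625=0.2083, 0.333333·0.2727=0.09091, 0.333333·0.25=0.08333. Summing gives P(red) = 0.38258.
P(Box 3 | red) = 0.08333 / 0.38258 = 0.218.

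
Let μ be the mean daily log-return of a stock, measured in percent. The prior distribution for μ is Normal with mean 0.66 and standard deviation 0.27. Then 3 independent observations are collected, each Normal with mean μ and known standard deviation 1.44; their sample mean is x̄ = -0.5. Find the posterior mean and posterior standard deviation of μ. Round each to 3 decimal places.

Posterior mean ≈ 0.549; posterior SD ≈ 0.257

With known σ, the Normal prior is conjugate. Weight on the data is w = (n/σ²)/(n/σ² + 1/τ₀²) = 1.44676/(1.44676+13.7174) = 0.095406.
Posterior mean = w·x̄ + (1−w)·μ₀ = 0.095406·-0.5 + 0.90459·0.66 = 0.549. Posterior variance = 1/(1.44676+13.7174) = 0.0659449, so SD = 0.257.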